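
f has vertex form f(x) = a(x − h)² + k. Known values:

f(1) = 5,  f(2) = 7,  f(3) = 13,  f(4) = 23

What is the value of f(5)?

First differences 2, 6, 10; second difference 4 = 2a, so a = 2.
Expanding, the x-coefficient is −2ah = -4h; matching it to the data gives h = 1, and then k = 5.
So f(x) = 2(x − 1)² + 5.
f(5) = 2·4² + 5 = 37.

37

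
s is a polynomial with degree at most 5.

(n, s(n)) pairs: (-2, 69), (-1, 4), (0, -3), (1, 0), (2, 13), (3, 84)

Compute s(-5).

1812

Write s(n) = an^5 + bn^4 + cn³ + dn² + en + p; the 6 given values yield a linear system in the 6 coefficients.
Solving, the leading coefficient vanishes, and s(n) = 2n^4 - 4n³ + 3n² + 2n - 3.
Then s(-5) = 1812.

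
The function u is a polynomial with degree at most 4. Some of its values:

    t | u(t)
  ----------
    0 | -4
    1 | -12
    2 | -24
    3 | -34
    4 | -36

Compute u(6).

8

Write u(t) = at^4 + bt³ + ct² + dt + e; the 5 given values yield a linear system in the 5 coefficients.
Solving, the leading coefficient vanishes, and u(t) = t³ - 5t² - 4t - 4.
Then u(6) = 8.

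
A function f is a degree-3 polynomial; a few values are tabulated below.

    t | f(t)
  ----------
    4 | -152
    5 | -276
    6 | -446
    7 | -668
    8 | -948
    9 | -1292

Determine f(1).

First differences: -124, -170, -222, -280, -344. Second differences: -46, -52, -58, -64. Third differences: -6, -6, -6.
Level-3 differences are constant, so f has degree 3.
Fitting a degree-3 polynomial gives f(t) = -t³ - 8t² + 9t + 4.
Then f(1) = 4.

4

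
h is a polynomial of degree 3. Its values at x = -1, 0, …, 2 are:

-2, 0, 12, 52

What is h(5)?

Write h(x) = ax³ + bx² + cx + d; the 4 given values yield a linear system in the 4 coefficients.
Solving, h(x) = 3x³ + 5x² + 4x.
Then h(5) = 520.

520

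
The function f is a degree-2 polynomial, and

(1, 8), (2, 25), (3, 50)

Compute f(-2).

Write f(m) = am² + bm + c; the 3 given values yield a linear system in the 3 coefficients.
Solving, f(m) = 4m² + 5m - 1.
Then f(-2) = 5.

5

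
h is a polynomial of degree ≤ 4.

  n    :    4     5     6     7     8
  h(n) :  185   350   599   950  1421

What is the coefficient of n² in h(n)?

First differences: 165, 249, 351, 471. Second differences: 84, 102, 120. Third differences: 18, 18.
Level-3 differences are constant, so h has degree 3.
Fitting a degree-3 polynomial gives h(n) = 3n³ - 3n² + 9n + 5.
The coefficient of n² is -3.

-3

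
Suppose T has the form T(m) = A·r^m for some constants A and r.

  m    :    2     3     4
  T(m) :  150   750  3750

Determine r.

5

Consecutive ratio: 750/150 = 5, and 3750/750 = 5, so r = 5.
Then A·5^2 = 150 gives A = 6, and T(m) = 6·5^m.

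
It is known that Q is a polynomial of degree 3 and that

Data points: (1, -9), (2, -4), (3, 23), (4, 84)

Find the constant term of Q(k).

-4

Write Q(k) = ak³ + bk² + ck + d; the 4 given values yield a linear system in the 4 coefficients.
Solving, Q(k) = 2k³ - k² - 6k - 4.
The constant term is Q(0) = -4.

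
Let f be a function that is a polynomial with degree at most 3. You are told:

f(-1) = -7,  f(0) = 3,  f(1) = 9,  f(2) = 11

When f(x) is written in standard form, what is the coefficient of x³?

Write f(x) = ax³ + bx² + cx + d; the 4 given values yield a linear system in the 4 coefficients.
Solving, the leading coefficient vanishes, and f(x) = -2x² + 8x + 3.
The coefficient of x³ is 0.

0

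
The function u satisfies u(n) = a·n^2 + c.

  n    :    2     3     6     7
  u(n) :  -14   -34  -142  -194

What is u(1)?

-2

From u(2) = -14 and u(3) = -34: 4a + c = -14 and 9a + c = -34.
Subtracting: 5a = -20, so a = -4; then c = -14 − (-4)·4 = 2.
So u(n) = -4n² + 2, and u(1) = -2.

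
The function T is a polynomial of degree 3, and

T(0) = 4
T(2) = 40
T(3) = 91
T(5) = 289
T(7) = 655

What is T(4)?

Write T(k) = ak³ + bk² + ck + d; the 5 given values yield a linear system in the 4 coefficients.
Solving, T(k) = k³ + 6k² + 2k + 4.
Then T(4) = 172.

172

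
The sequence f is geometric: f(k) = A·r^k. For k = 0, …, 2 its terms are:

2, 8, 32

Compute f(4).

Consecutive ratio: 8/2 = 4, and 32/8 = 4, so r = 4.
Then A·4^0 = 2 gives A = 2, and f(k) = 2·4^k.
f(4) = 2·4^4 = 512.

512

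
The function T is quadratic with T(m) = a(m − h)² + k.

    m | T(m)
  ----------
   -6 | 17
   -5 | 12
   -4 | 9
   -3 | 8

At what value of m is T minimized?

-3

First differences -5, -3, -1; second difference 2 = 2a, so a = 1.
Expanding, the m-coefficient is −2ah = -2h; matching it to the data gives h = -3, and then k = 8.
So T(m) = 1(m + 3)² + 8.
Hence h = -3.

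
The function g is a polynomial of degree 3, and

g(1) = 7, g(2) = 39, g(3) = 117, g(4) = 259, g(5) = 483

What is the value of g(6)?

First differences: 32, 78, 142, 224. Second differences: 46, 64, 82. Third differences: 18, 18.
Level-3 differences are constant, so g has degree 3.
Fitting a degree-3 polynomial gives g(k) = 3k³ + 5k² - 4k + 3.
Then g(6) = 807.

807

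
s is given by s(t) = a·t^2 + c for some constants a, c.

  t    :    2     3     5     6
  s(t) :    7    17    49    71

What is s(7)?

From s(2) = 7 and s(3) = 17: 4a + c = 7 and 9a + c = 17.
Subtracting: 5a = 10, so a = 2; then c = 7 − 2·4 = -1.
So s(t) = 2t² − 1, and s(7) = 97.

97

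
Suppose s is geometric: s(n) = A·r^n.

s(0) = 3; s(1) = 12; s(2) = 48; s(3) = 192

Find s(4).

768

Consecutive ratio: 12/3 = 4, and 48/12 = 4, so r = 4.
Then A·4^0 = 3 gives A = 3, and s(n) = 3·4^n.
s(4) = 3·4^4 = 768.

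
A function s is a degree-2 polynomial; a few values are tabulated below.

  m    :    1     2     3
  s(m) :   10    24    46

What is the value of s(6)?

Write s(m) = am² + bm + c; the 3 given values yield a linear system in the 3 coefficients.
Solving, s(m) = 4m² + 2m + 4.
Then s(6) = 160.

160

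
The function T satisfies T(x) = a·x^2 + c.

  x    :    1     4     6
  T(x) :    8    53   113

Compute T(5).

80

From T(1) = 8 and T(4) = 53: 1a + c = 8 and 16a + c = 53.
Subtracting: 15a = 45, so a = 3; then c = 8 − 3·1 = 5.
So T(x) = 3x² + 5, and T(5) = 80.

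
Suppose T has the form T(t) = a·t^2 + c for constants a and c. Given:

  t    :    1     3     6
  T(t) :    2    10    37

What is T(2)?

5

From T(1) = 2 and T(3) = 10: 1a + c = 2 and 9a + c = 10.
Subtracting: 8a = 8, so a = 1; then c = 2 − 1·1 = 1.
So T(t) = 1t² + 1, and T(2) = 5.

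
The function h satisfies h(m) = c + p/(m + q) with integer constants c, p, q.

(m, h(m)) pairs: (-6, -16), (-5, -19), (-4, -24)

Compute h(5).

(h(m) − c)(m + q) = p for each data point; the three points give a linear system in c and q, then p follows.
Solving: c = -4, q = 1, p = 60, so h(m) = -4 + 60/(m + 1).
Then h(5) = -4 + 60/6 = 6.

6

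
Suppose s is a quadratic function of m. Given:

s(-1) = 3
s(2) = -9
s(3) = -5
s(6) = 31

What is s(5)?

Write s(m) = am² + bm + c; the 4 given values yield a linear system in the 3 coefficients.
Solving, s(m) = 2m² - 6m - 5.
Then s(5) = 15.

15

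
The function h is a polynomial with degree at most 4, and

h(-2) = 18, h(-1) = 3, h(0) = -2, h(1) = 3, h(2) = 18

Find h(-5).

123

First differences: -15, -5, 5, 15. Second differences: 10, 10, 10.
Level-2 differences are constant, so h has degree 2.
Fitting a degree-2 polynomial gives h(t) = 5t² - 2.
Then h(-5) = 123.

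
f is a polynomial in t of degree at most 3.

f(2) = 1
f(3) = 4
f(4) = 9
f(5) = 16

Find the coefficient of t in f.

-2

First differences: 3, 5, 7. Second differences: 2, 2.
Level-2 differences are constant, so f has degree 2.
Fitting a degree-2 polynomial gives f(t) = t² - 2t + 1.
The coefficient of t is -2.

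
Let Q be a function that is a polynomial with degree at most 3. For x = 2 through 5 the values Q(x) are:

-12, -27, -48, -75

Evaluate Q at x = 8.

First differences: -15, -21, -27. Second differences: -6, -6.
Level-2 differences are constant, so Q has degree 2.
Fitting a degree-2 polynomial gives Q(x) = -3x².
Then Q(8) = -192.

-192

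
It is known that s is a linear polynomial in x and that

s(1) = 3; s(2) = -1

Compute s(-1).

11

Write s(x) = ax + b; the 2 given values yield a linear system in the 2 coefficients.
Solving, s(x) = -4x + 7.
Then s(-1) = 11.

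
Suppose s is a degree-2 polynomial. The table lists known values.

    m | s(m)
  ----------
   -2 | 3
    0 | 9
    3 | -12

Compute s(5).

Write s(m) = am² + bm + c; the 3 given values yield a linear system in the 3 coefficients.
Solving, s(m) = -2m² - m + 9.
Then s(5) = -46.

-46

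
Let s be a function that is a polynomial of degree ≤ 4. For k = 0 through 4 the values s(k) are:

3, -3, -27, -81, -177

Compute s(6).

-543

First differences: -6, -24, -54, -96. Second differences: -18, -30, -42. Third differences: -12, -12.
Level-3 differences are constant, so s has degree 3.
Fitting a degree-3 polynomial gives s(k) = -2k³ - 3k² - k + 3.
Then s(6) = -543.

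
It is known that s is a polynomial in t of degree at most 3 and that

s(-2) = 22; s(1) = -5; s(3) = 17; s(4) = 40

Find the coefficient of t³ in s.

0

Write s(t) = at³ + bt² + ct + d; the 4 given values yield a linear system in the 4 coefficients.
Solving, the leading coefficient vanishes, and s(t) = 4t² - 5t - 4.
The coefficient of t³ is 0.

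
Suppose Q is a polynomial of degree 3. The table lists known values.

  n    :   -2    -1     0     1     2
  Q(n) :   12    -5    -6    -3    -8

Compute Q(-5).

First differences: -17, -1, 3, -5. Second differences: 16, 4, -8. Third differences: -12, -12.
Level-3 differences are constant, so Q has degree 3.
Fitting a degree-3 polynomial gives Q(n) = -2n³ + 2n² + 3n - 6.
Then Q(-5) = 279.

279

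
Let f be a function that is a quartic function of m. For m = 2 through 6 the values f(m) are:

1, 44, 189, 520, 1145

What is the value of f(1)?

Write f(m) = am^4 + bm³ + cm² + dm + e; the 5 given values yield a linear system in the 5 coefficients.
Solving, f(m) = m^4 - 4m² - 2m + 5.
Then f(1) = 0.

0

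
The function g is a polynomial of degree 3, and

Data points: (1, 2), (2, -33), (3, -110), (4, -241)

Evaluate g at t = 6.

-713

Write g(t) = at³ + bt² + ct + d; the 4 given values yield a linear system in the 4 coefficients.
Solving, g(t) = -2t³ - 9t² + 6t + 7.
Then g(6) = -713.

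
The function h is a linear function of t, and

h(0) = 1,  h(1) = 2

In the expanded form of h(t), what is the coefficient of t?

Write h(t) = at + b; the 2 given values yield a linear system in the 2 coefficients.
Solving, h(t) = t + 1.
The coefficient of t is 1.

1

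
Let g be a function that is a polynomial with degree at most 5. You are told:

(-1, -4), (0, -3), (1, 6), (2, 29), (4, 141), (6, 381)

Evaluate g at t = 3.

72

Write g(t) = at^5 + bt^4 + ct³ + dt² + et + p; the 6 given values yield a linear system in the 6 coefficients.
Solving, the top 2 coefficients vanish, and g(t) = t³ + 4t² + 4t - 3.
Then g(3) = 72.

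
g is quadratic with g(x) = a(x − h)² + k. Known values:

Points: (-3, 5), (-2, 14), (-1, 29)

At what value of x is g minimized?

-4

First differences 9, 15; second difference 6 = 2a, so a = 3.
Expanding, the x-coefficient is −2ah = -6h; matching it to the data gives h = -4, and then k = 2.
So g(x) = 3(x + 4)² + 2.
Hence h = -4.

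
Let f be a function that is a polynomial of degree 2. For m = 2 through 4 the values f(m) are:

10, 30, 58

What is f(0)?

Write f(m) = am² + bm + c; the 3 given values yield a linear system in the 3 coefficients.
Solving, f(m) = 4m² - 6.
The constant term is f(0) = -6.

-6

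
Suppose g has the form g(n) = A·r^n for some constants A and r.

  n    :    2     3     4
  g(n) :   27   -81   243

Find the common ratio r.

Consecutive ratio: -81/27 = -3, and 243/(-81) = -3, so r = -3.
Then A·(-3)^2 = 27 gives A = 3, and g(n) = 3·(-3)^n.

-3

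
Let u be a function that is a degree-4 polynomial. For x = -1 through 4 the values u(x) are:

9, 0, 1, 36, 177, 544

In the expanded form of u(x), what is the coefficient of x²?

3

First differences: -9, 1, 35, 141, 367. Second differences: 10, 34, 106, 226. Third differences: 24, 72, 120. Fourth differences: 48, 48.
Level-4 differences are constant, so u has degree 4.
Fitting a degree-4 polynomial gives u(x) = 2x^4 + 3x² - 4x.
The coefficient of x² is 3.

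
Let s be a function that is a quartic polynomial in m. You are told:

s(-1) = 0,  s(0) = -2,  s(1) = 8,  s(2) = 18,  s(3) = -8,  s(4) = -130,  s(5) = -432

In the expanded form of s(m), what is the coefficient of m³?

Write s(m) = am^4 + bm³ + cm² + dm + e; the 7 given values yield a linear system in the 5 coefficients.
Solving, s(m) = -m^4 + 7m² + 4m - 2.
The coefficient of m³ is 0.

0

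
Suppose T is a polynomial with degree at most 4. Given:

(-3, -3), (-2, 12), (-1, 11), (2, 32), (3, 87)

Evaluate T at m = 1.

Write T(m) = am^4 + bm³ + cm² + dm + e; the 5 given values yield a linear system in the 5 coefficients.
Solving, the leading coefficient vanishes, and T(m) = 2m³ + 4m² - 3m + 6.
Then T(1) = 9.

9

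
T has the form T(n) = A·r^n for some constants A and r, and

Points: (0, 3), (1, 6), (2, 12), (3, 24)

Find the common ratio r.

Consecutive ratio: 6/3 = 2, and 12/6 = 2, so r = 2.
Then A·2^0 = 3 gives A = 3, and T(n) = 3·2^n.

2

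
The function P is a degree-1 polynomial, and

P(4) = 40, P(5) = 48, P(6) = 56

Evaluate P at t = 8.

First differences: 8, 8.
Level-1 differences are constant, so P has degree 1.
Fitting a degree-1 polynomial gives P(t) = 8t + 8.
Then P(8) = 72.

72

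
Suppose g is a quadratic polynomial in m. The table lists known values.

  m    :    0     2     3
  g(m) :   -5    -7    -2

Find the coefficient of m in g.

Write g(m) = am² + bm + c; the 3 given values yield a linear system in the 3 coefficients.
Solving, g(m) = 2m² - 5m - 5.
The coefficient of m is -5.

-5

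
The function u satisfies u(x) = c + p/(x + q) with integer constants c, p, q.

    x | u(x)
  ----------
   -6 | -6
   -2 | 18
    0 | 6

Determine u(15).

(u(x) − c)(x + q) = p for each data point; the three points give a linear system in c and q, then p follows.
Solving: c = 0, q = 3, p = 18, so u(x) = 18/(x + 3).
Then u(15) = 0 + 18/18 = 1.

1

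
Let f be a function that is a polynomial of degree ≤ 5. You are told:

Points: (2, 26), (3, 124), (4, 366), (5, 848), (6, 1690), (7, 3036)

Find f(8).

5054

Write f(m) = am^5 + bm^4 + cm³ + dm² + em + p; the 6 given values yield a linear system in the 6 coefficients.
Solving, the leading coefficient vanishes, and f(m) = m^4 + 2m³ - m² - 2.
Then f(8) = 5054.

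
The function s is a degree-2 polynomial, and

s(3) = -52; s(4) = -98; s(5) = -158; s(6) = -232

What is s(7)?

-320

Write s(x) = ax² + bx + c; the 4 given values yield a linear system in the 3 coefficients.
Solving, s(x) = -7x² + 3x + 2.
Then s(7) = -320.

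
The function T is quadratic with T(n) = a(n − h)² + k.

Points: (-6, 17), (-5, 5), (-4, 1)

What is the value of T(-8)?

65

First differences -12, -4; second difference 8 = 2a, so a = 4.
Expanding, the n-coefficient is −2ah = -8h; matching it to the data gives h = -4, and then k = 1.
So T(n) = 4(n + 4)² + 1.
T(-8) = 4·(-4)² + 1 = 65.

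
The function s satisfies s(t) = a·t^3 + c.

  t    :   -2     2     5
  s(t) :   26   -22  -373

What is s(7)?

-1027

From s(-2) = 26 and s(2) = -22: -8a + c = 26 and 8a + c = -22.
Subtracting: 16a = -48, so a = -3; then c = 26 − (-3)·(-8) = 2.
So s(t) = -3t³ + 2, and s(7) = -1027.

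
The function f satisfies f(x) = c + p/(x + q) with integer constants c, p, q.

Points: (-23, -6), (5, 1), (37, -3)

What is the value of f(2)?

(f(x) − c)(x + q) = p for each data point; the three points give a linear system in c and q, then p follows.
Solving: c = -4, q = 3, p = 40, so f(x) = -4 + 40/(x + 3).
Then f(2) = -4 + 40/5 = 4.

4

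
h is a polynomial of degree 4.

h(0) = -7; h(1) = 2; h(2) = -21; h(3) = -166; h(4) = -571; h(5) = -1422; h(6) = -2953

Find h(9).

-14686

First differences: 9, -23, -145, -405, -851, -1531. Second differences: -32, -122, -260, -446, -680. Third differences: -90, -138, -186, -234. Fourth differences: -48, -48, -48.
Level-4 differences are constant, so h has degree 4.
Fitting a degree-4 polynomial gives h(m) = -2m^4 - 3m³ + 7m² + 7m - 7.
Then h(9) = -14686.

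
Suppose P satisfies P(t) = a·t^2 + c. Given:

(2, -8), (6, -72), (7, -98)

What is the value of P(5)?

From P(2) = -8 and P(6) = -72: 4a + c = -8 and 36a + c = -72.
Subtracting: 32a = -64, so a = -2; then c = -8 − (-2)·4 = 0.
So P(t) = -2t² + 0, and P(5) = -50.

-50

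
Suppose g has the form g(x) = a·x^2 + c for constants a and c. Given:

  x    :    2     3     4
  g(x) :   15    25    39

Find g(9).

From g(2) = 15 and g(3) = 25: 4a + c = 15 and 9a + c = 25.
Subtracting: 5a = 10, so a = 2; then c = 15 − 2·4 = 7.
So g(x) = 2x² + 7, and g(9) = 169.

169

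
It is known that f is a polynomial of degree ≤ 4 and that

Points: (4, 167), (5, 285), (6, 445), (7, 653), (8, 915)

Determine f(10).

Write f(m) = am^4 + bm³ + cm² + dm + e; the 5 given values yield a linear system in the 5 coefficients.
Solving, the leading coefficient vanishes, and f(m) = m³ + 6m² + 3m - 5.
Then f(10) = 1625.

1625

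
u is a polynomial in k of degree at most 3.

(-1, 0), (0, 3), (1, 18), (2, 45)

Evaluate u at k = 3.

First differences: 3, 15, 27. Second differences: 12, 12.
Level-2 differences are constant, so u has degree 2.
Fitting a degree-2 polynomial gives u(k) = 6k² + 9k + 3.
Then u(3) = 84.

84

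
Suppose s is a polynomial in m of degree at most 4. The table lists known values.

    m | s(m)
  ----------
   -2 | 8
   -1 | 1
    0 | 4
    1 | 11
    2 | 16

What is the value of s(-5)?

149

First differences: -7, 3, 7, 5. Second differences: 10, 4, -2. Third differences: -6, -6.
Level-3 differences are constant, so s has degree 3.
Fitting a degree-3 polynomial gives s(m) = -m³ + 2m² + 6m + 4.
Then s(-5) = 149.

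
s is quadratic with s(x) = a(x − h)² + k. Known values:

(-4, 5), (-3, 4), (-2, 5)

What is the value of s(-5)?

First differences -1, 1; second difference 2 = 2a, so a = 1.
Expanding, the x-coefficient is −2ah = -2h; matching it to the data gives h = -3, and then k = 4.
So s(x) = 1(x + 3)² + 4.
s(-5) = 1·(-2)² + 4 = 8.

8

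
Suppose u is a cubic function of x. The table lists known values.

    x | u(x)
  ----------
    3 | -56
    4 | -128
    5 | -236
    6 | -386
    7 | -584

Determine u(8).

Write u(x) = ax³ + bx² + cx + d; the 5 given values yield a linear system in the 4 coefficients.
Solving, u(x) = -x³ - 6x² + 7x + 4.
Then u(8) = -836.

-836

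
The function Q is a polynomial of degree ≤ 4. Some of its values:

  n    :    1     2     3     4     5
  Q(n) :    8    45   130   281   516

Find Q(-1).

First differences: 37, 85, 151, 235. Second differences: 48, 66, 84. Third differences: 18, 18.
Level-3 differences are constant, so Q has degree 3.
Fitting a degree-3 polynomial gives Q(n) = 3n³ + 6n² - 2n + 1.
Then Q(-1) = 6.

6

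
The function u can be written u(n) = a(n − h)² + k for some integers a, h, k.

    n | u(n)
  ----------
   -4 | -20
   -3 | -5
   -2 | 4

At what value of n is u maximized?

First differences 15, 9; second difference -6 = 2a, so a = -3.
Expanding, the n-coefficient is −2ah = 6h; matching it to the data gives h = -1, and then k = 7.
So u(n) = -3(n + 1)² + 7.
Hence h = -1.

-1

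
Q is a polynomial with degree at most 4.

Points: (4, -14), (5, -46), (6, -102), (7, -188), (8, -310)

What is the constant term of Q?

-6

First differences: -32, -56, -86, -122. Second differences: -24, -30, -36. Third differences: -6, -6.
Level-3 differences are constant, so Q has degree 3.
Fitting a degree-3 polynomial gives Q(m) = -m³ + 3m² + 2m - 6.
The constant term is Q(0) = -6.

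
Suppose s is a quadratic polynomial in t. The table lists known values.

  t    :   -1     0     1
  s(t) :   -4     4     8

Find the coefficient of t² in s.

-2

Write s(t) = at² + bt + c; the 3 given values yield a linear system in the 3 coefficients.
Solving, s(t) = -2t² + 6t + 4.
The coefficient of t² is -2.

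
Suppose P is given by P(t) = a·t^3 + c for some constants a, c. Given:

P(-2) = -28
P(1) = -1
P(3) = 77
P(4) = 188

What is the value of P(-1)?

-7

From P(-2) = -28 and P(1) = -1: -8a + c = -28 and 1a + c = -1.
Subtracting: 9a = 27, so a = 3; then c = -28 − 3·(-8) = -4.
So P(t) = 3t³ − 4, and P(-1) = -7.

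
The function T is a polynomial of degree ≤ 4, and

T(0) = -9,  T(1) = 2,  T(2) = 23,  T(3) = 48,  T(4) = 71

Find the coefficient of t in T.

4

Write T(t) = at^4 + bt³ + ct² + dt + e; the 5 given values yield a linear system in the 5 coefficients.
Solving, the leading coefficient vanishes, and T(t) = -t³ + 8t² + 4t - 9.
The coefficient of t is 4.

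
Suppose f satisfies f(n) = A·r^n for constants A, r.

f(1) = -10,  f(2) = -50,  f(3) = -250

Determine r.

Consecutive ratio: -50/(-10) = 5, and -250/(-50) = 5, so r = 5.
Then A·5^1 = -10 gives A = -2, and f(n) = -2·5^n.

5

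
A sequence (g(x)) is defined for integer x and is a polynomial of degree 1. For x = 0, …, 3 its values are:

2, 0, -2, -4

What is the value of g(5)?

-8

Write g(x) = ax + b; the 4 given values yield a linear system in the 2 coefficients.
Solving, g(x) = -2x + 2.
Then g(5) = -8.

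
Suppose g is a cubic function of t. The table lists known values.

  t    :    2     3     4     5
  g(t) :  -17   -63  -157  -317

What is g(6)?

Write g(t) = at³ + bt² + ct + d; the 4 given values yield a linear system in the 4 coefficients.
Solving, g(t) = -3t³ + 3t² - 4t + 3.
Then g(6) = -561.

-561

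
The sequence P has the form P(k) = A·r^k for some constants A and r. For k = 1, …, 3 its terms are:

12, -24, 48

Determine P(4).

Consecutive ratio: -24/12 = -2, and 48/(-24) = -2, so r = -2.
Then A·(-2)^1 = 12 gives A = -6, and P(k) = -6·(-2)^k.
P(4) = -6·(-2)^4 = -96.

-96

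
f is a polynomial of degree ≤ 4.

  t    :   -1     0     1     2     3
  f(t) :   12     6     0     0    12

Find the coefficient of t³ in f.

First differences: -6, -6, 0, 12. Second differences: 0, 6, 12. Third differences: 6, 6.
Level-3 differences are constant, so f has degree 3.
Fitting a degree-3 polynomial gives f(t) = t³ - 7t + 6.
The coefficient of t³ is 1.

1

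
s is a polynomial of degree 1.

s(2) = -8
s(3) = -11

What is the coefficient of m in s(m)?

-3

Write s(m) = am + b; the 2 given values yield a linear system in the 2 coefficients.
Solving, s(m) = -3m - 2.
The coefficient of m is -3.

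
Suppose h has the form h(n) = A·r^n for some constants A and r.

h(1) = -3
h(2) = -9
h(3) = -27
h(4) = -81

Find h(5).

-243

Consecutive ratio: -9/(-3) = 3, and -27/(-9) = 3, so r = 3.
Then A·3^1 = -3 gives A = -1, and h(n) = -1·3^n.
h(5) = -1·3^5 = -243.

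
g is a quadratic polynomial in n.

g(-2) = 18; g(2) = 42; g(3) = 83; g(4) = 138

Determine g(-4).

Write g(n) = an² + bn + c; the 4 given values yield a linear system in the 3 coefficients.
Solving, g(n) = 7n² + 6n + 2.
Then g(-4) = 90.

90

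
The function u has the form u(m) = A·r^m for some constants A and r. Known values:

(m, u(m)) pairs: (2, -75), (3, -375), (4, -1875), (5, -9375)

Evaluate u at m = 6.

Consecutive ratio: -375/(-75) = 5, and -1875/(-375) = 5, so r = 5.
Then A·5^2 = -75 gives A = -3, and u(m) = -3·5^m.
u(6) = -3·5^6 = -46875.

-46875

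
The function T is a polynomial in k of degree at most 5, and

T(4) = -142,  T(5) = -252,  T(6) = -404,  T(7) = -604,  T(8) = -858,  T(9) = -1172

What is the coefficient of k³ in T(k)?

-1

First differences: -110, -152, -200, -254, -314. Second differences: -42, -48, -54, -60. Third differences: -6, -6, -6.
Level-3 differences are constant, so T has degree 3.
Fitting a degree-3 polynomial gives T(k) = -k³ - 6k² + 5k - 2.
The coefficient of k³ is -1.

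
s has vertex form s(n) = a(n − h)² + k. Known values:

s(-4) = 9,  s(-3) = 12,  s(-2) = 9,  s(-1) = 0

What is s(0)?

-15

First differences 3, -3, -9; second difference -6 = 2a, so a = -3.
Expanding, the n-coefficient is −2ah = 6h; matching it to the data gives h = -3, and then k = 12.
So s(n) = -3(n + 3)² + 12.
s(0) = -3·3² + 12 = -15.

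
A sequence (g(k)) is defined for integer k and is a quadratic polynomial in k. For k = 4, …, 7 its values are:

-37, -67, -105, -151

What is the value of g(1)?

5

First differences: -30, -38, -46. Second differences: -8, -8.
Level-2 differences are constant, so g has degree 2.
Fitting a degree-2 polynomial gives g(k) = -4k² + 6k + 3.
Then g(1) = 5.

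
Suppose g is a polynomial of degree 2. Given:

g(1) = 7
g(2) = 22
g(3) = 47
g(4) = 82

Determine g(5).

Write g(n) = an² + bn + c; the 4 given values yield a linear system in the 3 coefficients.
Solving, g(n) = 5n² + 2.
Then g(5) = 127.

127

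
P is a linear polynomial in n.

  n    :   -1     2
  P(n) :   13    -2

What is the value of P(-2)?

18

Write P(n) = an + b; the 2 given values yield a linear system in the 2 coefficients.
Solving, P(n) = -5n + 8.
Then P(-2) = 18.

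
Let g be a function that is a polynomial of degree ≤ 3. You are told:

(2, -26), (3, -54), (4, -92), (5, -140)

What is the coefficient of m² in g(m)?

-5

First differences: -28, -38, -48. Second differences: -10, -10.
Level-2 differences are constant, so g has degree 2.
Fitting a degree-2 polynomial gives g(m) = -5m² - 3m.
The coefficient of m² is -5.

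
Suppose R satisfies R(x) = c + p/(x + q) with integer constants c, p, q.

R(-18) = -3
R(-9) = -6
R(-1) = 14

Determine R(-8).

-7

(R(x) − c)(x + q) = p for each data point; the three points give a linear system in c and q, then p follows.
Solving: c = -1, q = 3, p = 30, so R(x) = -1 + 30/(x + 3).
Then R(-8) = -1 + 30/(-5) = -7.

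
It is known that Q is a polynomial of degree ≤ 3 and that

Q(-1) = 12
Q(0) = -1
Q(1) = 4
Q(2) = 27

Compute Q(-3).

92

First differences: -13, 5, 23. Second differences: 18, 18.
Level-2 differences are constant, so Q has degree 2.
Fitting a degree-2 polynomial gives Q(x) = 9x² - 4x - 1.
Then Q(-3) = 92.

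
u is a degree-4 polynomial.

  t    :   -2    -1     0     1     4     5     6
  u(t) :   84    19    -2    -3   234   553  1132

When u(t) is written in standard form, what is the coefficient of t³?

Write u(t) = at^4 + bt³ + ct² + dt + e; the 7 given values yield a linear system in the 5 coefficients.
Solving, u(t) = t^4 - 2t³ + 9t² - 9t - 2.
The coefficient of t³ is -2.

-2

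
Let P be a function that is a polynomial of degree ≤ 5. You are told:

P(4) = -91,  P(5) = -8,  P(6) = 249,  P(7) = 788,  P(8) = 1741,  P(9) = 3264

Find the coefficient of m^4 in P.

First differences: 83, 257, 539, 953, 1523. Second differences: 174, 282, 414, 570. Third differences: 108, 132, 156. Fourth differences: 24, 24.
Level-4 differences are constant, so P has degree 4.
Fitting a degree-4 polynomial gives P(m) = m^4 - 4m³ - 4m² - 6m - 3.
The coefficient of m^4 is 1.

1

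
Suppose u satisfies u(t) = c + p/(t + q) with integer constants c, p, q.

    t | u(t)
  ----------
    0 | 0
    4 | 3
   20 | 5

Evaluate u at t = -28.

(u(t) − c)(t + q) = p for each data point; the three points give a linear system in c and q, then p follows.
Solving: c = 6, q = 4, p = -24, so u(t) = 6 − 24/(t + 4).
Then u(-28) = 6 − 24/(-24) = 7.

7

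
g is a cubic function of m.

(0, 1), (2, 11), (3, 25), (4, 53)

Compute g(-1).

Write g(m) = am³ + bm² + cm + d; the 4 given values yield a linear system in the 4 coefficients.
Solving, g(m) = m³ - 2m² + 5m + 1.
Then g(-1) = -7.

-7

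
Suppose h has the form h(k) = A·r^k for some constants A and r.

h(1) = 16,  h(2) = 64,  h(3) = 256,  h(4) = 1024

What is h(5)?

Consecutive ratio: 64/16 = 4, and 256/64 = 4, so r = 4.
Then A·4^1 = 16 gives A = 4, and h(k) = 4·4^k.
h(5) = 4·4^5 = 4096.

4096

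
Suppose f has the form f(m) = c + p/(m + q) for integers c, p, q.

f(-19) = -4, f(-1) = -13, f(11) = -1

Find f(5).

(f(m) − c)(m + q) = p for each data point; the three points give a linear system in c and q, then p follows.
Solving: c = -3, q = -1, p = 20, so f(m) = -3 + 20/(m − 1).
Then f(5) = -3 + 20/4 = 2.

2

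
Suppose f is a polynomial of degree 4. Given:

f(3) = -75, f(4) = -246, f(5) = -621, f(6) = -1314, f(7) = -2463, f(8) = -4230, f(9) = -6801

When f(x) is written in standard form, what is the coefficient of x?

-8

First differences: -171, -375, -693, -1149, -1767, -2571. Second differences: -204, -318, -456, -618, -804. Third differences: -114, -138, -162, -186. Fourth differences: -24, -24, -24.
Level-4 differences are constant, so f has degree 4.
Fitting a degree-4 polynomial gives f(x) = -x^4 - x³ + 7x² - 8x - 6.
The coefficient of x is -8.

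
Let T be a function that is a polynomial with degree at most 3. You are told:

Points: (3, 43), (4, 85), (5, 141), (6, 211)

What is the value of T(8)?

393

First differences: 42, 56, 70. Second differences: 14, 14.
Level-2 differences are constant, so T has degree 2.
Fitting a degree-2 polynomial gives T(x) = 7x² - 7x + 1.
Then T(8) = 393.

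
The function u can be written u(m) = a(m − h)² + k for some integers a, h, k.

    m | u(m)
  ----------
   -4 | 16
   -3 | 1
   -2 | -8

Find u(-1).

-11

First differences -15, -9; second difference 6 = 2a, so a = 3.
Expanding, the m-coefficient is −2ah = -6h; matching it to the data gives h = -1, and then k = -11.
So u(m) = 3(m + 1)² − 11.
u(-1) = 3·0² − 11 = -11.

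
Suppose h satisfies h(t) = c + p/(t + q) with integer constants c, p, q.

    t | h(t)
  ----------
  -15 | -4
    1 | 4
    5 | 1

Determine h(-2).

22

(h(t) − c)(t + q) = p for each data point; the three points give a linear system in c and q, then p follows.
Solving: c = -2, q = 3, p = 24, so h(t) = -2 + 24/(t + 3).
Then h(-2) = -2 + 24/1 = 22.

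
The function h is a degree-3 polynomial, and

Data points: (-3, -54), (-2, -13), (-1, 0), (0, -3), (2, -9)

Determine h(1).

Write h(k) = ak³ + bk² + ck + d; the 5 given values yield a linear system in the 4 coefficients.
Solving, h(k) = 2k³ - 2k² - 7k - 3.
Then h(1) = -10.

-10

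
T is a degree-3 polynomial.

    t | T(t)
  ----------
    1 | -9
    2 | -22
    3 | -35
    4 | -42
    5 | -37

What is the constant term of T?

First differences: -13, -13, -7, 5. Second differences: 0, 6, 12. Third differences: 6, 6.
Level-3 differences are constant, so T has degree 3.
Fitting a degree-3 polynomial gives T(t) = t³ - 6t² - 2t - 2.
The constant term is T(0) = -2.

-2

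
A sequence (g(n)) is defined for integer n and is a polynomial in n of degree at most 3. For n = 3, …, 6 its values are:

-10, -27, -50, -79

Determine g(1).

6

First differences: -17, -23, -29. Second differences: -6, -6.
Level-2 differences are constant, so g has degree 2.
Fitting a degree-2 polynomial gives g(n) = -3n² + 4n + 5.
Then g(1) = 6.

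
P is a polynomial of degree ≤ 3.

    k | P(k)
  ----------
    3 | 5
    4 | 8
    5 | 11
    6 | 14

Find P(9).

23

Write P(k) = ak³ + bk² + ck + d; the 4 given values yield a linear system in the 4 coefficients.
Solving, the top 2 coefficients vanish, and P(k) = 3k - 4.
Then P(9) = 23.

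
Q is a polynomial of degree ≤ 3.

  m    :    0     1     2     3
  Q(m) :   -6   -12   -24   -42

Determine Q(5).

-96

First differences: -6, -12, -18. Second differences: -6, -6.
Level-2 differences are constant, so Q has degree 2.
Fitting a degree-2 polynomial gives Q(m) = -3m² - 3m - 6.
Then Q(5) = -96.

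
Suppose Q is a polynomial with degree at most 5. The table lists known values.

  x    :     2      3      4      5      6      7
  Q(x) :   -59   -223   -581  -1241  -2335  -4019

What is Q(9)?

First differences: -164, -358, -660, -1094, -1684. Second differences: -194, -302, -434, -590. Third differences: -108, -132, -156. Fourth differences: -24, -24.
Level-4 differences are constant, so Q has degree 4.
Fitting a degree-4 polynomial gives Q(x) = -x^4 - 4x³ - 6x² + 7x - 1.
Then Q(9) = -9901.

-9901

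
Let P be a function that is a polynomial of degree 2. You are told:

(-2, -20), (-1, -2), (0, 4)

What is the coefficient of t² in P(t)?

-6

Write P(t) = at² + bt + c; the 3 given values yield a linear system in the 3 coefficients.
Solving, P(t) = -6t² + 4.
The coefficient of t² is -6.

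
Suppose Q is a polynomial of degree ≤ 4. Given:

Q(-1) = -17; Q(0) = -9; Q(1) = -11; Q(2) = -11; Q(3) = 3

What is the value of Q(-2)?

-47

First differences: 8, -2, 0, 14. Second differences: -10, 2, 14. Third differences: 12, 12.
Level-3 differences are constant, so Q has degree 3.
Fitting a degree-3 polynomial gives Q(n) = 2n³ - 5n² + n - 9.
Then Q(-2) = -47.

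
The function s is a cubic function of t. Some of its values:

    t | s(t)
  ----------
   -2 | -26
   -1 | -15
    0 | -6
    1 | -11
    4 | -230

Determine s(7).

Write s(t) = at³ + bt² + ct + d; the 5 given values yield a linear system in the 4 coefficients.
Solving, s(t) = -2t³ - 7t² + 4t - 6.
Then s(7) = -1007.

-1007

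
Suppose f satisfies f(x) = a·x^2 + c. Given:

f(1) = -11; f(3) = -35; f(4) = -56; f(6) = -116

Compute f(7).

From f(1) = -11 and f(3) = -35: 1a + c = -11 and 9a + c = -35.
Subtracting: 8a = -24, so a = -3; then c = -11 − (-3)·1 = -8.
So f(x) = -3x² − 8, and f(7) = -155.

-155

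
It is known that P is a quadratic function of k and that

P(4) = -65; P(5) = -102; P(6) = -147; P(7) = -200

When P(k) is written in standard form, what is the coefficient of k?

-1

First differences: -37, -45, -53. Second differences: -8, -8.
Level-2 differences are constant, so P has degree 2.
Fitting a degree-2 polynomial gives P(k) = -4k² - k + 3.
The coefficient of k is -1.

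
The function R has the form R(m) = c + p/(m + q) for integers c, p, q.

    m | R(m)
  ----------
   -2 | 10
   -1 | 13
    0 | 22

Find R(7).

1

(R(m) − c)(m + q) = p for each data point; the three points give a linear system in c and q, then p follows.
Solving: c = 4, q = -1, p = -18, so R(m) = 4 − 18/(m − 1).
Then R(7) = 4 − 18/6 = 1.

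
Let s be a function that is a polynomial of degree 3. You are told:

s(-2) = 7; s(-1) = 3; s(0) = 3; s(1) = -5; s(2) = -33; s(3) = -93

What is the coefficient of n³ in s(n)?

First differences: -4, 0, -8, -28, -60. Second differences: 4, -8, -20, -32. Third differences: -12, -12, -12.
Level-3 differences are constant, so s has degree 3.
Fitting a degree-3 polynomial gives s(n) = -2n³ - 4n² - 2n + 3.
The coefficient of n³ is -2.

-2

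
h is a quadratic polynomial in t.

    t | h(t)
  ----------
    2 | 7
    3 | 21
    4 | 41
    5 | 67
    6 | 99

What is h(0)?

-3

Write h(t) = at² + bt + c; the 5 given values yield a linear system in the 3 coefficients.
Solving, h(t) = 3t² - t - 3.
The constant term is h(0) = -3.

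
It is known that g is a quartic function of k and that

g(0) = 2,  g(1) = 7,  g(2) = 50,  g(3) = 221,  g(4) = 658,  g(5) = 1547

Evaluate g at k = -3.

35

Write g(k) = ak^4 + bk³ + ck² + dk + e; the 6 given values yield a linear system in the 5 coefficients.
Solving, g(k) = 2k^4 + 3k³ - 4k² + 4k + 2.
Then g(-3) = 35.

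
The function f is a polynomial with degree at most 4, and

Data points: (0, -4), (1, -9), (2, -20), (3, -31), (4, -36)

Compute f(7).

45

First differences: -5, -11, -11, -5. Second differences: -6, 0, 6. Third differences: 6, 6.
Level-3 differences are constant, so f has degree 3.
Fitting a degree-3 polynomial gives f(n) = n³ - 6n² - 4.
Then f(7) = 45.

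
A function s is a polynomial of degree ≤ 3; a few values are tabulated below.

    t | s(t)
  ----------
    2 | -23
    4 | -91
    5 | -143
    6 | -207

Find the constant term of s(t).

-3

Write s(t) = at³ + bt² + ct + d; the 4 given values yield a linear system in the 4 coefficients.
Solving, the leading coefficient vanishes, and s(t) = -6t² + 2t - 3.
The constant term is s(0) = -3.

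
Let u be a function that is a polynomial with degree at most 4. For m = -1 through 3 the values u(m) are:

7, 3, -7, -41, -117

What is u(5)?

First differences: -4, -10, -34, -76. Second differences: -6, -24, -42. Third differences: -18, -18.
Level-3 differences are constant, so u has degree 3.
Fitting a degree-3 polynomial gives u(m) = -3m³ - 3m² - 4m + 3.
Then u(5) = -467.

-467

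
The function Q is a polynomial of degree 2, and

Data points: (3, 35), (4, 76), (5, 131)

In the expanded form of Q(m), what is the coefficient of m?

-8

Write Q(m) = am² + bm + c; the 3 given values yield a linear system in the 3 coefficients.
Solving, Q(m) = 7m² - 8m - 4.
The coefficient of m is -8.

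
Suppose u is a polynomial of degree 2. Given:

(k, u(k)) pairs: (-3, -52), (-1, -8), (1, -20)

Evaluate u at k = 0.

Write u(k) = ak² + bk + c; the 3 given values yield a linear system in the 3 coefficients.
Solving, u(k) = -7k² - 6k - 7.
Then u(0) = -7.

-7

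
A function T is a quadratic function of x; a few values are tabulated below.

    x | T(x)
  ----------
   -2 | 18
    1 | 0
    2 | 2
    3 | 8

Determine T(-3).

32

Write T(x) = ax² + bx + c; the 4 given values yield a linear system in the 3 coefficients.
Solving, T(x) = 2x² - 4x + 2.
Then T(-3) = 32.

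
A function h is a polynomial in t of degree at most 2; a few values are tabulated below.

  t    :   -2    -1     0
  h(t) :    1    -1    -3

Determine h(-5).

7

First differences: -2, -2.
Level-1 differences are constant, so h has degree 1.
Fitting a degree-1 polynomial gives h(t) = -2t - 3.
Then h(-5) = 7.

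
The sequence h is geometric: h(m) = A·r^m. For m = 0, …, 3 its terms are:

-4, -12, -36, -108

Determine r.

Consecutive ratio: -12/(-4) = 3, and -36/(-12) = 3, so r = 3.
Then A·3^0 = -4 gives A = -4, and h(m) = -4·3^m.

3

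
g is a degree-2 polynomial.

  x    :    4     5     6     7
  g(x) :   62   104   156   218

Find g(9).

Write g(x) = ax² + bx + c; the 4 given values yield a linear system in the 3 coefficients.
Solving, g(x) = 5x² - 3x - 6.
Then g(9) = 372.

372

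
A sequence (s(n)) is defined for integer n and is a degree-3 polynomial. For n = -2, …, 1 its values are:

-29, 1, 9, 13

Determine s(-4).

-227

Write s(n) = an³ + bn² + cn + d; the 4 given values yield a linear system in the 4 coefficients.
Solving, s(n) = 3n³ - 2n² + 3n + 9.
Then s(-4) = -227.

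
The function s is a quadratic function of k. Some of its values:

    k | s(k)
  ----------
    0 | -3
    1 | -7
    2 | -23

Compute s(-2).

-31

Write s(k) = ak² + bk + c; the 3 given values yield a linear system in the 3 coefficients.
Solving, s(k) = -6k² + 2k - 3.
Then s(-2) = -31.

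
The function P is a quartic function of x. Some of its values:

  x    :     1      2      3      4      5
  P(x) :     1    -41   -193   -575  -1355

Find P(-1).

Write P(x) = ax^4 + bx³ + cx² + dx + e; the 5 given values yield a linear system in the 5 coefficients.
Solving, P(x) = -2x^4 - 5x² + 3x + 5.
Then P(-1) = -5.

-5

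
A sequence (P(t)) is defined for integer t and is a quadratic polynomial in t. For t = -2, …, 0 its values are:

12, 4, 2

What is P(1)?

Write P(t) = at² + bt + c; the 3 given values yield a linear system in the 3 coefficients.
Solving, P(t) = 3t² + t + 2.
Then P(1) = 6.

6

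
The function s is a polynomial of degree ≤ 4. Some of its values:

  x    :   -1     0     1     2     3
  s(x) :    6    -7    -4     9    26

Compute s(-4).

Write s(x) = ax^4 + bx³ + cx² + dx + e; the 5 given values yield a linear system in the 5 coefficients.
Solving, the leading coefficient vanishes, and s(x) = -x³ + 8x² - 4x - 7.
Then s(-4) = 201.

201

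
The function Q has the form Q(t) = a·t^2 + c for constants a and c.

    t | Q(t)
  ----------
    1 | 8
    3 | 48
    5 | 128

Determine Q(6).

From Q(1) = 8 and Q(3) = 48: 1a + c = 8 and 9a + c = 48.
Subtracting: 8a = 40, so a = 5; then c = 8 − 5·1 = 3.
So Q(t) = 5t² + 3, and Q(6) = 183.

183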